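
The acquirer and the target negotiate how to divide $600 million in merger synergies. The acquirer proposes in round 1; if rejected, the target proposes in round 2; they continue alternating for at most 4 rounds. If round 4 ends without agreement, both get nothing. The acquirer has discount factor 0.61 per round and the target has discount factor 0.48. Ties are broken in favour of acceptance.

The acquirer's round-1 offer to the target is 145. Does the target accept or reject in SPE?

Round 4 (the target proposes): the acquirer will accept anything ≥ 0, so the target offers 0 and keeps 600.
Round 3 (the acquirer proposes): the target can get 600 next round, worth 0.48 × 600 = 288 now; the acquirer offers that and keeps 312.
Round 2 (the target proposes): the acquirer can get 312 next round, worth 0.61 × 312 = 190.32 now, so the target offers 190.32, keeping 409.68.
So by rejecting in round 1, the target gets 409.68 next round, worth 0.48 × 409.68 = 196.6464 now.
Offer 145 < 196.6464, so the target rejects.

Reject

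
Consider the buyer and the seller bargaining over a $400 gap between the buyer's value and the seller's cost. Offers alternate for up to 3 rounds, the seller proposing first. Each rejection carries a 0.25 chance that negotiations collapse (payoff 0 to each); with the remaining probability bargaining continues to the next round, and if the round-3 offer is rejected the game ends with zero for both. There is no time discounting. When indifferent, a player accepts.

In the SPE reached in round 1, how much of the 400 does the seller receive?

Round 3 (the seller proposes): rejection yields 0 for the buyer; the seller offers 0 and keeps 400.
Round 2 (the buyer proposes): rejecting gives the seller an expected 0.75 × 400 = 300; the buyer offers that and keeps 100.
Round 1 (the seller proposes): rejecting gives the buyer an expected 0.75 × 100 = 75. The seller offers 75 and keeps 400 − 75 = 325.

325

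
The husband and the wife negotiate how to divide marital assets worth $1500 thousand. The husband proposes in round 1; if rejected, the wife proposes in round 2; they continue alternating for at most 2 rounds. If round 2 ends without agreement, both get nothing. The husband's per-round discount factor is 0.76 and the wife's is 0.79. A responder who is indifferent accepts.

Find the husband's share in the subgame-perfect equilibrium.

By backward induction:
Round 2 (the wife proposes): the husband will accept anything ≥ 0, so the wife offers 0 and keeps 1500.
Round 1 (the husband proposes): the wife can get 1500 next round, worth 0.79 × 1500 = 1185 now. The husband offers 1185 and keeps 1500 − 1185 = 315.

315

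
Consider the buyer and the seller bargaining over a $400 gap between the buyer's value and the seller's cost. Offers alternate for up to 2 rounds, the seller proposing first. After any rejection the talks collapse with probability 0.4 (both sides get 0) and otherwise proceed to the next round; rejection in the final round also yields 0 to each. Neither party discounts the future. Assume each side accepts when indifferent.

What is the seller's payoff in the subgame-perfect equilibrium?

Round 2 (the buyer proposes): the seller will accept anything ≥ 0, so the buyer offers 0 and keeps 400.
Round 1 (the seller proposes): rejecting gives the buyer an expected 0.6 × 400 = 240, so the seller offers 240, keeping 160.

160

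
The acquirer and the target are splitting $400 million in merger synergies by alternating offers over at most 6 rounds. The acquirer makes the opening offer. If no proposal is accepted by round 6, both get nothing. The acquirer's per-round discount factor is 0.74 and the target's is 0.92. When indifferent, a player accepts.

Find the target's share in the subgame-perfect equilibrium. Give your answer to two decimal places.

331.38

Round 6 (the target proposes): rejection yields 0 for the acquirer; the target offers 0 and keeps 400.
Round 5 (the acquirer proposes): the target can get 400 next round, worth 0.92 × 400 = 368 now, so the acquirer offers 368, keeping 32.
Round 4 (the target proposes): the acquirer can get 32 next round, worth 0.74 × 32 = 23.68 now. The target offers 23.68 and keeps 400 − 23.68 = 376.32.
Round 3 (the acquirer proposes): the target can get 376.32 next round, worth 0.92 × 376.32 = 346.2144 now. The acquirer offers 346.2144 and keeps 400 − 346.2144 = 53.7856.
Round 2 (the target proposes): the acquirer can get 53.7856 next round, worth 0.74 × 53.7856 = 39.801344 now, so the target offers 39.801344, keeping 360.198656.
Round 1 (the acquirer proposes): the target can get 360.198656 next round, worth 0.92 × 360.198656 = 331.38276352 now, so the acquirer offers 331.38276352, keeping 68.61723648.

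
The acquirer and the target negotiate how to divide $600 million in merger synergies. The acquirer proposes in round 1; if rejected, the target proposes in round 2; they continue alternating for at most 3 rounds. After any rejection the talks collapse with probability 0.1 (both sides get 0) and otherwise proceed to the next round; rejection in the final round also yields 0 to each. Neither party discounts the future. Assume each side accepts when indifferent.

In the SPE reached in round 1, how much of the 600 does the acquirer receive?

546

Round 3 (the acquirer proposes): rejection yields 0 for the target; the acquirer offers 0 and keeps 600.
Round 2 (the target proposes): rejecting gives the acquirer an expected 0.9 × 600 = 540. The target offers 540 and keeps 600 − 540 = 60.
Round 1 (the acquirer proposes): rejecting gives the target an expected 0.9 × 60 = 54; the acquirer offers that and keeps 546.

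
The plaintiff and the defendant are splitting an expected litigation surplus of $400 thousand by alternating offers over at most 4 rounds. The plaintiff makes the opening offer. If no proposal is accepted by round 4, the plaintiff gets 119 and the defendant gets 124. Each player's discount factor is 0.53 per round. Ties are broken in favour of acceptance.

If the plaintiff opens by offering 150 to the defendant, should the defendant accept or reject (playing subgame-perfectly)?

Round 4 (the defendant proposes): the plaintiff gets 119 if talks fail, so the defendant offers 119 and keeps 281.
Round 3 (the plaintiff proposes): the defendant can get 281 next round, worth 0.53 × 281 = 148.93 now; the plaintiff offers that and keeps 251.07.
Round 2 (the defendant proposes): the plaintiff can get 251.07 next round, worth 0.53 × 251.07 = 133.0671 now; the defendant offers that and keeps 266.9329.
So by rejecting in round 1, the defendant gets 266.9329 next round, worth 0.53 × 266.9329 = 141.474437 now.
Offer 150 ≥ 141.474437, so the defendant accepts.

Accept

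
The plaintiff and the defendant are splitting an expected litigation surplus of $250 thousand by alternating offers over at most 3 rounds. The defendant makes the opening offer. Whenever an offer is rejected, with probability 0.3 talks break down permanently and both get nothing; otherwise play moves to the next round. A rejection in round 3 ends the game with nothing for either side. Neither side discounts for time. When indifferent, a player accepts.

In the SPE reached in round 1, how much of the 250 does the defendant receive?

Round 3 (the defendant proposes): the plaintiff will accept anything ≥ 0, so the defendant offers 0 and keeps 250.
Round 2 (the plaintiff proposes): rejecting gives the defendant an expected 0.7 × 250 = 175. The plaintiff offers 175 and keeps 250 − 175 = 75.
Round 1 (the defendant proposes): rejecting gives the plaintiff an expected 0.7 × 75 = 52.5. The defendant offers 52.5 and keeps 250 − 52.5 = 197.5.

197.5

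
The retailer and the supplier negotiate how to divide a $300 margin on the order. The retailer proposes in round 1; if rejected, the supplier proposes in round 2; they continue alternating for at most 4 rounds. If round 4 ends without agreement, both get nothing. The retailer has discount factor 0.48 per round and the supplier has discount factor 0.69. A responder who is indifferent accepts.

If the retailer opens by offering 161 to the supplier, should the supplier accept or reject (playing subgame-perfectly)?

Reject

Round 4 (the supplier proposes): the retailer will accept anything ≥ 0, so the supplier offers 0 and keeps 300.
Round 3 (the retailer proposes): the supplier can get 300 next round, worth 0.69 × 300 = 207 now, so the retailer offers 207, keeping 93.
Round 2 (the supplier proposes): the retailer can get 93 next round, worth 0.48 × 93 = 44.64 now. The supplier offers 44.64 and keeps 300 − 44.64 = 255.36.
So by rejecting in round 1, the supplier gets 255.36 next round, worth 0.69 × 255.36 = 176.1984 now.
Offer 161 < 176.1984, so the supplier rejects.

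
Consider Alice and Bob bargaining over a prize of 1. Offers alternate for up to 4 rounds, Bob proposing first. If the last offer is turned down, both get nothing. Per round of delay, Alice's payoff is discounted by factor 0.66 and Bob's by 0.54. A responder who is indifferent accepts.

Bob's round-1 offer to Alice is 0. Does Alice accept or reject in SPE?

Round 4 (Alice proposes): Bob will accept anything ≥ 0, so Alice offers 0 and keeps 1.
Round 3 (Bob proposes): Alice can get 1 next round, worth 0.66 × 1 = 0.66 now, so Bob offers 0.66, keeping 0.34.
Round 2 (Alice proposes): Bob can get 0.34 next round, worth 0.54 × 0.34 = 0.1836 now, so Alice offers 0.1836, keeping 0.8164.
So by rejecting in round 1, Alice gets 0.8164 next round, worth 0.66 × 0.8164 = 0.538824 now.
Offer 0 < 0.538824, so Alice rejects.

Reject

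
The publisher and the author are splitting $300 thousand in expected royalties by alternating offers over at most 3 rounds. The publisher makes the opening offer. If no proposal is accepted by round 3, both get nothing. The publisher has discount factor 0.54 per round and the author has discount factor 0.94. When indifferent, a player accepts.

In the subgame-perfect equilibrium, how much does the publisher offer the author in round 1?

129.72

Round 3 (the publisher proposes): rejection yields 0 for the author; the publisher offers 0 and keeps 300.
Round 2 (the author proposes): the publisher can get 300 next round, worth 0.54 × 300 = 162 now; the author offers that and keeps 138.
Round 1 (the publisher proposes): the author can get 138 next round, worth 0.94 × 138 = 129.72 now, so the publisher offers 129.72, keeping 170.28.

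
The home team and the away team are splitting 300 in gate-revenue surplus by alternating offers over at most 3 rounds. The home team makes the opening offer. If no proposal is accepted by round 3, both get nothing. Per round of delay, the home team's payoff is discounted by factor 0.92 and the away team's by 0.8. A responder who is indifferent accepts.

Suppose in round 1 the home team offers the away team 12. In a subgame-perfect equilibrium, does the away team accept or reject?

Round 3 (the home team proposes): rejection yields 0 for the away team; the home team offers 0 and keeps 300.
Round 2 (the away team proposes): the home team can get 300 next round, worth 0.92 × 300 = 276 now, so the away team offers 276, keeping 24.
So by rejecting in round 1, the away team gets 24 next round, worth 0.8 × 24 = 19.2 now.
Offer 12 < 19.2, so the away team rejects.

Reject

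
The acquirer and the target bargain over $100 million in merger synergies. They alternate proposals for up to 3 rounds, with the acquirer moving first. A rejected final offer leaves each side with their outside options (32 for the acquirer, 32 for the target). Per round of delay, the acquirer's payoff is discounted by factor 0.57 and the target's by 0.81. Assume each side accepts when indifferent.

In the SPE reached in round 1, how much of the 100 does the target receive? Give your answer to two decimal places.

49.60

Round 3 (the acquirer proposes): the target gets 32 if talks fail, so the acquirer offers 32 and keeps 68.
Round 2 (the target proposes): the acquirer can get 68 next round, worth 0.57 × 68 = 38.76 now; the target offers that and keeps 61.24.
Round 1 (the acquirer proposes): the target can get 61.24 next round, worth 0.81 × 61.24 = 49.6044 now. The acquirer offers 49.6044 and keeps 100 − 49.6044 = 50.3956.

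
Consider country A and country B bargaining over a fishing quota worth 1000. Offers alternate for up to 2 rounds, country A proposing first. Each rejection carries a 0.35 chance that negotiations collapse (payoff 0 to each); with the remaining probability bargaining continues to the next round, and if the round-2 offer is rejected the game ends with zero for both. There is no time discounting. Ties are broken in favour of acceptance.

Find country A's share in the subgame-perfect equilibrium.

350

Round 2 (country B proposes): rejection yields 0 for country A; country B offers 0 and keeps 1000.
Round 1 (country A proposes): rejecting gives country B an expected 0.65 × 1000 = 650. Country A offers 650 and keeps 1000 − 650 = 350.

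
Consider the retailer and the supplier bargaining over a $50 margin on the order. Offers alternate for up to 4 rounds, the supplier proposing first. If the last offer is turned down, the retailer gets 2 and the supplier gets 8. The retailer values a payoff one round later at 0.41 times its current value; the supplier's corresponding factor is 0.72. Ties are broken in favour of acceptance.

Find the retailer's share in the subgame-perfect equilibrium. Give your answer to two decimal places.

Solve by backward induction from round 4.
Round 4 (the retailer proposes): the supplier gets 8 if talks fail, so the retailer offers 8 and keeps 42.
Round 3 (the supplier proposes): the retailer can get 42 next round, worth 0.41 × 42 = 17.22 now; the supplier offers that and keeps 32.78.
Round 2 (the retailer proposes): the supplier can get 32.78 next round, worth 0.72 × 32.78 = 23.6016 now. The retailer offers 23.6016 and keeps 50 − 23.6016 = 26.3984.
Round 1 (the supplier proposes): the retailer can get 26.3984 next round, worth 0.41 × 26.3984 = 10.823344 now; the supplier offers that and keeps 39.176656.

10.82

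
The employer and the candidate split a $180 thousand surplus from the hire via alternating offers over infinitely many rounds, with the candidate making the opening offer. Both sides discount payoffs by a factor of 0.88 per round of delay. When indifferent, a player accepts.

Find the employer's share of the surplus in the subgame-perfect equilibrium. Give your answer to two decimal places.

When the candidate proposes, the employer accepts any offer worth at least 0.88 times what the employer would get by proposing next round; and vice versa.
This gives x = 180 − 0.88y and y = 180 − 0.88x, where x and y are each side's share when it proposes.
Hence (1 − 0.88·0.88)x = 180(1 − 0.88), i.e. 0.2256·x = 21.6.
x ≈ 95.7447; the employer's share is 180 − x ≈ 84.2553.

84.26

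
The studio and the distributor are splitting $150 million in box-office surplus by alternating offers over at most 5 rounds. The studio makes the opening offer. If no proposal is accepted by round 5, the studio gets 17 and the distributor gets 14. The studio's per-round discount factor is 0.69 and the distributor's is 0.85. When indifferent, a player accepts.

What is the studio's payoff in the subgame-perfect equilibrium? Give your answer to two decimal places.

Work backward from the last round.
Round 5 (the studio proposes): the distributor gets 14 if talks fail, so the studio offers 14 and keeps 136.
Round 4 (the distributor proposes): the studio can get 136 next round, worth 0.69 × 136 = 93.84 now; the distributor offers that and keeps 56.16.
Round 3 (the studio proposes): the distributor can get 56.16 next round, worth 0.85 × 56.16 = 47.736 now, so the studio offers 47.736, keeping 102.264.
Round 2 (the distributor proposes): the studio can get 102.264 next round, worth 0.69 × 102.264 = 70.56216 now; the distributor offers that and keeps 79.43784.
Round 1 (the studio proposes): the distributor can get 79.43784 next round, worth 0.85 × 79.43784 = 67.522164 now, so the studio offers 67.522164, keeping 82.477836.

82.48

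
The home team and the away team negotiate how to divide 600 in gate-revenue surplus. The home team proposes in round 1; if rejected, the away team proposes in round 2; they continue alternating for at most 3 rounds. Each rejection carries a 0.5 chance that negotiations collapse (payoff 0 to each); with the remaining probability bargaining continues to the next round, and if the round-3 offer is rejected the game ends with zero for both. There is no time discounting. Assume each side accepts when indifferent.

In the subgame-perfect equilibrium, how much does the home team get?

450

Round 3 (the home team proposes): the away team will accept anything ≥ 0, so the home team offers 0 and keeps 600.
Round 2 (the away team proposes): rejecting gives the home team an expected 0.5 × 600 = 300. The away team offers 300 and keeps 600 − 300 = 300.
Round 1 (the home team proposes): rejecting gives the away team an expected 0.5 × 300 = 150. The home team offers 150 and keeps 600 − 150 = 450.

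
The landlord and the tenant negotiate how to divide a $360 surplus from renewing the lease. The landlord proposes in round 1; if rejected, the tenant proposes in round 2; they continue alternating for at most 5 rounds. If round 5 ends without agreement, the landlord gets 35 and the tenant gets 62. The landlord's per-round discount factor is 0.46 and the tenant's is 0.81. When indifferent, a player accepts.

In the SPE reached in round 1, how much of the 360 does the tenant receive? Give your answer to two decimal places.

224.74

Round 5 (the landlord proposes): the tenant gets 62 if talks fail, so the landlord offers 62 and keeps 298.
Round 4 (the tenant proposes): the landlord can get 298 next round, worth 0.46 × 298 = 137.08 now. The tenant offers 137.08 and keeps 360 − 137.08 = 222.92.
Round 3 (the landlord proposes): the tenant can get 222.92 next round, worth 0.81 × 222.92 = 180.5652 now, so the landlord offers 180.5652, keeping 179.4348.
Round 2 (the tenant proposes): the landlord can get 179.4348 next round, worth 0.46 × 179.4348 = 82.540008 now; the tenant offers that and keeps 277.459992.
Round 1 (the landlord proposes): the tenant can get 277.459992 next round, worth 0.81 × 277.459992 = 224.74259352 now, so the landlord offers 224.74259352, keeping 135.25740648.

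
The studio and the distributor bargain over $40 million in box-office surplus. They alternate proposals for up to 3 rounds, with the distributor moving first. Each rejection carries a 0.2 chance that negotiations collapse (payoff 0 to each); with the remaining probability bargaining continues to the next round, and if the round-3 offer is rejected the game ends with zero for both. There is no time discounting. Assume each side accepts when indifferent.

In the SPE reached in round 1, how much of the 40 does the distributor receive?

33.6

Round 3 (the distributor proposes): the studio will accept anything ≥ 0, so the distributor offers 0 and keeps 40.
Round 2 (the studio proposes): rejecting gives the distributor an expected 0.8 × 40 = 32. The studio offers 32 and keeps 40 − 32 = 8.
Round 1 (the distributor proposes): rejecting gives the studio an expected 0.8 × 8 = 6.4, so the distributor offers 6.4, keeping 33.6.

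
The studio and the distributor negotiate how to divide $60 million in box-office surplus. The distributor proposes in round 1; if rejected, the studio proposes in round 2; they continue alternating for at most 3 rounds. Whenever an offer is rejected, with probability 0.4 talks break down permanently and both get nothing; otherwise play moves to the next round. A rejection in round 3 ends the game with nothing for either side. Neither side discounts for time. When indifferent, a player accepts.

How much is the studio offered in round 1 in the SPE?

By backward induction:
Round 3 (the distributor proposes): the studio will accept anything ≥ 0, so the distributor offers 0 and keeps 60.
Round 2 (the studio proposes): rejecting gives the distributor an expected 0.6 × 60 = 36, so the studio offers 36, keeping 24.
Round 1 (the distributor proposes): rejecting gives the studio an expected 0.6 × 24 = 14.4, so the distributor offers 14.4, keeping 45.6.

14.4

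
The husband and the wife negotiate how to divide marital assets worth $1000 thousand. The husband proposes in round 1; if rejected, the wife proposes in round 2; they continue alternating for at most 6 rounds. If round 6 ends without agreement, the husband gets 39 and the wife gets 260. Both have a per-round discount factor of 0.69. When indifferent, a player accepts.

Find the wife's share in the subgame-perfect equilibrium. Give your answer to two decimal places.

Round 6 (the wife proposes): the husband gets 39 if talks fail, so the wife offers 39 and keeps 961.
Round 5 (the husband proposes): the wife can get 961 next round, worth 0.69 × 961 = 663.09 now, so the husband offers 663.09, keeping 336.91.
Round 4 (the wife proposes): the husband can get 336.91 next round, worth 0.69 × 336.91 = 232.4679 now. The wife offers 232.4679 and keeps 1000 − 232.4679 = 767.5321.
Round 3 (the husband proposes): the wife can get 767.5321 next round, worth 0.69 × 767.5321 = 529.597149 now; the husband offers that and keeps 470.402851.
Round 2 (the wife proposes): the husband can get 470.402851 next round, worth 0.69 × 470.402851 = 324.57796719 now, so the wife offers 324.57796719, keeping 675.42203281.
Round 1 (the husband proposes): the wife can get 675.42203281 next round, worth 0.69 × 675.42203281 = 466.0412026389 now. The husband offers 466.0412026389 and keeps 1000 − 466.0412026389 = 533.9587973611.

466.04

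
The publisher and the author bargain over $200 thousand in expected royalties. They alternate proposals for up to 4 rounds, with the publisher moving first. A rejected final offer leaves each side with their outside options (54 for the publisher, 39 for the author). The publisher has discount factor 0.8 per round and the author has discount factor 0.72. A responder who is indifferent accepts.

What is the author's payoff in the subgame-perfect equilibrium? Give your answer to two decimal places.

89.35

Round 4 (the author proposes): the publisher gets 54 if talks fail, so the author offers 54 and keeps 146.
Round 3 (the publisher proposes): the author can get 146 next round, worth 0.72 × 146 = 105.12 now, so the publisher offers 105.12, keeping 94.88.
Round 2 (the author proposes): the publisher can get 94.88 next round, worth 0.8 × 94.88 = 75.904 now. The author offers 75.904 and keeps 200 − 75.904 = 124.096.
Round 1 (the publisher proposes): the author can get 124.096 next round, worth 0.72 × 124.096 = 89.34912 now; the publisher offers that and keeps 110.65088.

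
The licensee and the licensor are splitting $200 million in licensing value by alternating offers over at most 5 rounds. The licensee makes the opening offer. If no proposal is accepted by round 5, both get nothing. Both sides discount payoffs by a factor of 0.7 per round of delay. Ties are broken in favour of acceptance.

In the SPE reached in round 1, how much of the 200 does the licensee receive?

137.42

Work backward from the last round.
Round 5 (the licensee proposes): the licensor will accept anything ≥ 0, so the licensee offers 0 and keeps 200.
Round 4 (the licensor proposes): the licensee can get 200 next round, worth 0.7 × 200 = 140 now, so the licensor offers 140, keeping 60.
Round 3 (the licensee proposes): the licensor can get 60 next round, worth 0.7 × 60 = 42 now; the licensee offers that and keeps 158.
Round 2 (the licensor proposes): the licensee can get 158 next round, worth 0.7 × 158 = 110.6 now; the licensor offers that and keeps 89.4.
Round 1 (the licensee proposes): the licensor can get 89.4 next round, worth 0.7 × 89.4 = 62.58 now. The licensee offers 62.58 and keeps 200 − 62.58 = 137.42.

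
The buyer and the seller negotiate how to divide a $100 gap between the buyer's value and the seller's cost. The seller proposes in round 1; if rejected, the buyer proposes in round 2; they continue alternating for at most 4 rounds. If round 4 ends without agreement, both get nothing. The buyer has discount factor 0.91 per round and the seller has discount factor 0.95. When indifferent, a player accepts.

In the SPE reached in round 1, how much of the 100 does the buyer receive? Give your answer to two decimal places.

Round 4 (the buyer proposes): rejection yields 0 for the seller; the buyer offers 0 and keeps 100.
Round 3 (the seller proposes): the buyer can get 100 next round, worth 0.91 × 100 = 91 now; the seller offers that and keeps 9.
Round 2 (the buyer proposes): the seller can get 9 next round, worth 0.95 × 9 = 8.55 now, so the buyer offers 8.55, keeping 91.45.
Round 1 (the seller proposes): the buyer can get 91.45 next round, worth 0.91 × 91.45 = 83.2195 now; the seller offers that and keeps 16.7805.

83.22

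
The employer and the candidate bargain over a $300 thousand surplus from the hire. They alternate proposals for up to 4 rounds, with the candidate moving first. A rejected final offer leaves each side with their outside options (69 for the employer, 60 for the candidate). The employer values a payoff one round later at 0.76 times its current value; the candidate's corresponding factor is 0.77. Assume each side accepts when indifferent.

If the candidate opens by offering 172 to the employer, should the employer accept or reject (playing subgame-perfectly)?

Accept

Work out the employer's continuation value if the offer is rejected.
Round 4 (the employer proposes): the candidate gets 60 if talks fail, so the employer offers 60 and keeps 240.
Round 3 (the candidate proposes): the employer can get 240 next round, worth 0.76 × 240 = 182.4 now, so the candidate offers 182.4, keeping 117.6.
Round 2 (the employer proposes): the candidate can get 117.6 next round, worth 0.77 × 117.6 = 90.552 now; the employer offers that and keeps 209.448.
So by rejecting in round 1, the employer gets 209.448 next round, worth 0.76 × 209.448 = 159.18048 now.
Offer 172 ≥ 159.18048, so the employer accepts.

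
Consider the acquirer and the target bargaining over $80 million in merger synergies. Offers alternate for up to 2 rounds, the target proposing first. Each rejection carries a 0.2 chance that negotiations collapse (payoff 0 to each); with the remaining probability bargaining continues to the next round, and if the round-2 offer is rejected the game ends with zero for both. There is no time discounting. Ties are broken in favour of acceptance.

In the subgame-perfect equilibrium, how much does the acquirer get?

Round 2 (the acquirer proposes): the target will accept anything ≥ 0, so the acquirer offers 0 and keeps 80.
Round 1 (the target proposes): rejecting gives the acquirer an expected 0.8 × 80 = 64. The target offers 64 and keeps 80 − 64 = 16.

64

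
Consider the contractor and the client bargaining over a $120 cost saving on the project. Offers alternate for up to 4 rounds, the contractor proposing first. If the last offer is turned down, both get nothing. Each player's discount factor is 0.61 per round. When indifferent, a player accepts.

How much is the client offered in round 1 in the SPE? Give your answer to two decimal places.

Solve by backward induction from round 4.
Round 4 (the client proposes): the contractor will accept anything ≥ 0, so the client offers 0 and keeps 120.
Round 3 (the contractor proposes): the client can get 120 next round, worth 0.61 × 120 = 73.2 now. The contractor offers 73.2 and keeps 120 − 73.2 = 46.8.
Round 2 (the client proposes): the contractor can get 46.8 next round, worth 0.61 × 46.8 = 28.548 now; the client offers that and keeps 91.452.
Round 1 (the contractor proposes): the client can get 91.452 next round, worth 0.61 × 91.452 = 55.78572 now, so the contractor offers 55.78572, keeping 64.21428.

55.79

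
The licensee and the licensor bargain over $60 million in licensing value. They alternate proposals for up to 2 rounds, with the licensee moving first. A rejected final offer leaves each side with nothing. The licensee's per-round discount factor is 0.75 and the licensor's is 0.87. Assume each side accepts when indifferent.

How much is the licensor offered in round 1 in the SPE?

52.2

Round 2 (the licensor proposes): rejection yields 0 for the licensee; the licensor offers 0 and keeps 60.
Round 1 (the licensee proposes): the licensor can get 60 next round, worth 0.87 × 60 = 52.2 now. The licensee offers 52.2 and keeps 60 − 52.2 = 7.8.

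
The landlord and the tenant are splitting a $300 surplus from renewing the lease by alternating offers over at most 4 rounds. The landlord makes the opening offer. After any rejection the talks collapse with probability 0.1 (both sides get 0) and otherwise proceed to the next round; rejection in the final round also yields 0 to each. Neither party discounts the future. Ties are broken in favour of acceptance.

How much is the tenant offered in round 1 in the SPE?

245.7

By backward induction:
Round 4 (the tenant proposes): rejection yields 0 for the landlord; the tenant offers 0 and keeps 300.
Round 3 (the landlord proposes): rejecting gives the tenant an expected 0.9 × 300 = 270. The landlord offers 270 and keeps 300 − 270 = 30.
Round 2 (the tenant proposes): rejecting gives the landlord an expected 0.9 × 30 = 27; the tenant offers that and keeps 273.
Round 1 (the landlord proposes): rejecting gives the tenant an expected 0.9 × 273 = 245.7; the landlord offers that and keeps 54.3.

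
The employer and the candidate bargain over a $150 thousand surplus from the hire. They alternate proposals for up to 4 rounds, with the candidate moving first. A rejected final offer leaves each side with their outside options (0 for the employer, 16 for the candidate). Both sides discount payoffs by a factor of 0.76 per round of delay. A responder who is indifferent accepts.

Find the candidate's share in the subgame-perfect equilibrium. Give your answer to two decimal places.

63.82

Round 4 (the employer proposes): the candidate gets 16 if talks fail, so the employer offers 16 and keeps 134.
Round 3 (the candidate proposes): the employer can get 134 next round, worth 0.76 × 134 = 101.84 now, so the candidate offers 101.84, keeping 48.16.
Round 2 (the employer proposes): the candidate can get 48.16 next round, worth 0.76 × 48.16 = 36.6016 now, so the employer offers 36.6016, keeping 113.3984.
Round 1 (the candidate proposes): the employer can get 113.3984 next round, worth 0.76 × 113.3984 = 86.182784 now. The candidate offers 86.182784 and keeps 150 − 86.182784 = 63.817216.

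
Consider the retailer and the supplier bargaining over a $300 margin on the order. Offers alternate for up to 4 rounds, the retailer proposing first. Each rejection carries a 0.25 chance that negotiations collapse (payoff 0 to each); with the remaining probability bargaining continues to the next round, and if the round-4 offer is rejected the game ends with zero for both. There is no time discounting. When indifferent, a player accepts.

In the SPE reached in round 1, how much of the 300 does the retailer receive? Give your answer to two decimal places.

117.19

Round 4 (the supplier proposes): the retailer will accept anything ≥ 0, so the supplier offers 0 and keeps 300.
Round 3 (the retailer proposes): rejecting gives the supplier an expected 0.75 × 300 = 225, so the retailer offers 225, keeping 75.
Round 2 (the supplier proposes): rejecting gives the retailer an expected 0.75 × 75 = 56.25. The supplier offers 56.25 and keeps 300 − 56.25 = 243.75.
Round 1 (the retailer proposes): rejecting gives the supplier an expected 0.75 × 243.75 = 182.8125; the retailer offers that and keeps 117.1875.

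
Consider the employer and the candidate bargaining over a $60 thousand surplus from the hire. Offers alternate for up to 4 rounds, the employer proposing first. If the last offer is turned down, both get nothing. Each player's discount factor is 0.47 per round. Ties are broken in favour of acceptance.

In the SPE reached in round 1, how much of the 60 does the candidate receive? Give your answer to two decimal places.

21.18

Work backward from the last round.
Round 4 (the candidate proposes): the employer will accept anything ≥ 0, so the candidate offers 0 and keeps 60.
Round 3 (the employer proposes): the candidate can get 60 next round, worth 0.47 × 60 = 28.2 now, so the employer offers 28.2, keeping 31.8.
Round 2 (the candidate proposes): the employer can get 31.8 next round, worth 0.47 × 31.8 = 14.946 now; the candidate offers that and keeps 45.054.
Round 1 (the employer proposes): the candidate can get 45.054 next round, worth 0.47 × 45.054 = 21.17538 now; the employer offers that and keeps 38.82462.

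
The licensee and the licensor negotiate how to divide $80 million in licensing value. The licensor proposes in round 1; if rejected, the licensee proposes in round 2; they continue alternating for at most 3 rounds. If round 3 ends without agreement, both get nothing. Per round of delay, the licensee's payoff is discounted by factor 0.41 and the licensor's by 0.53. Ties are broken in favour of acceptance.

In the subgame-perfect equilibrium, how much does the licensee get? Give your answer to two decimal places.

15.42

Solve by backward induction from round 3.
Round 3 (the licensor proposes): rejection yields 0 for the licensee; the licensor offers 0 and keeps 80.
Round 2 (the licensee proposes): the licensor can get 80 next round, worth 0.53 × 80 = 42.4 now, so the licensee offers 42.4, keeping 37.6.
Round 1 (the licensor proposes): the licensee can get 37.6 next round, worth 0.41 × 37.6 = 15.416 now. The licensor offers 15.416 and keeps 80 − 15.416 = 64.584.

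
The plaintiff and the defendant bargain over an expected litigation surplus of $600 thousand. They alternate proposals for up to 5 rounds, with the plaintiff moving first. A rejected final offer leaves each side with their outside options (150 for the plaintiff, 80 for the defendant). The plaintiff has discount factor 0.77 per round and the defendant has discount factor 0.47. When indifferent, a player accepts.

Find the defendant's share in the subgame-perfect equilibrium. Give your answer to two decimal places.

Round 5 (the plaintiff proposes): the defendant gets 80 if talks fail, so the plaintiff offers 80 and keeps 520.
Round 4 (the defendant proposes): the plaintiff can get 520 next round, worth 0.77 × 520 = 400.4 now. The defendant offers 400.4 and keeps 600 − 400.4 = 199.6.
Round 3 (the plaintiff proposes): the defendant can get 199.6 next round, worth 0.47 × 199.6 = 93.812 now; the plaintiff offers that and keeps 506.188.
Round 2 (the defendant proposes): the plaintiff can get 506.188 next round, worth 0.77 × 506.188 = 389.76476 now, so the defendant offers 389.76476, keeping 210.23524.
Round 1 (the plaintiff proposes): the defendant can get 210.23524 next round, worth 0.47 × 210.23524 = 98.8105628 now; the plaintiff offers that and keeps 501.1894372.

98.81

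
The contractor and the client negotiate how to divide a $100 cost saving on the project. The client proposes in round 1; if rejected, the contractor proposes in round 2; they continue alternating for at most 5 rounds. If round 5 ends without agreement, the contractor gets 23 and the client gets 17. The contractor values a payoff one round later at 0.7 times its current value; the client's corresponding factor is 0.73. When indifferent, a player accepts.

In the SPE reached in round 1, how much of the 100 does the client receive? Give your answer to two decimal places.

65.44

By backward induction:
Round 5 (the client proposes): the contractor gets 23 if talks fail, so the client offers 23 and keeps 77.
Round 4 (the contractor proposes): the client can get 77 next round, worth 0.73 × 77 = 56.21 now, so the contractor offers 56.21, keeping 43.79.
Round 3 (the client proposes): the contractor can get 43.79 next round, worth 0.7 × 43.79 = 30.653 now. The client offers 30.653 and keeps 100 − 30.653 = 69.347.
Round 2 (the contractor proposes): the client can get 69.347 next round, worth 0.73 × 69.347 = 50.62331 now. The contractor offers 50.62331 and keeps 100 − 50.62331 = 49.37669.
Round 1 (the client proposes): the contractor can get 49.37669 next round, worth 0.7 × 49.37669 = 34.563683 now. The client offers 34.563683 and keeps 100 − 34.563683 = 65.436317.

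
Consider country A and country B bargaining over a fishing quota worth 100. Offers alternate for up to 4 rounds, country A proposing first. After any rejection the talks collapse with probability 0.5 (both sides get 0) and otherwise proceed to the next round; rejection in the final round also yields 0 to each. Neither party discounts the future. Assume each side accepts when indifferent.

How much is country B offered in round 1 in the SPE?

By backward induction:
Round 4 (country B proposes): country A will accept anything ≥ 0, so country B offers 0 and keeps 100.
Round 3 (country A proposes): rejecting gives country B an expected 0.5 × 100 = 50; country A offers that and keeps 50.
Round 2 (country B proposes): rejecting gives country A an expected 0.5 × 50 = 25. Country B offers 25 and keeps 100 − 25 = 75.
Round 1 (country A proposes): rejecting gives country B an expected 0.5 × 75 = 37.5. Country A offers 37.5 and keeps 100 − 37.5 = 62.5.

37.5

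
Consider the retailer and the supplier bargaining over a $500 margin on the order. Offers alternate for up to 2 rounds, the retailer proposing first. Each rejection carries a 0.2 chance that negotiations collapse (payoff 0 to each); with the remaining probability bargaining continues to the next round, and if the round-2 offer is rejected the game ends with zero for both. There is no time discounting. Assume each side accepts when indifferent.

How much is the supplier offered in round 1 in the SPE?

400

By backward induction:
Round 2 (the supplier proposes): the retailer will accept anything ≥ 0, so the supplier offers 0 and keeps 500.
Round 1 (the retailer proposes): rejecting gives the supplier an expected 0.8 × 500 = 400, so the retailer offers 400, keeping 100.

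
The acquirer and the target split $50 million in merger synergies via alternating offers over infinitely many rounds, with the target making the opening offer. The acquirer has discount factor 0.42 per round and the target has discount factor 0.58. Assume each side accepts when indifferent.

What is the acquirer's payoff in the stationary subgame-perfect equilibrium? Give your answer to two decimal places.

11.66

In a stationary SPE each proposer offers the other exactly their discounted continuation value.
If the target keeps x when proposing and the acquirer keeps y when proposing, then x = 50 − 0.42y and y = 50 − 0.58x.
Solving: x = 50(1 − 0.42) / (1 − 0.58·0.42) = 29 / 0.7564 ≈ 38.3395.
The acquirer gets 50 − 38.3395 ≈ 11.6605.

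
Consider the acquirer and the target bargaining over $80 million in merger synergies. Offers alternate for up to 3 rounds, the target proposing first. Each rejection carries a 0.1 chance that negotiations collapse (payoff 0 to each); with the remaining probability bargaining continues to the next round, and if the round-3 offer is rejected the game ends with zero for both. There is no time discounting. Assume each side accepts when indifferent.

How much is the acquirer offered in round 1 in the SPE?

7.2

Round 3 (the target proposes): the acquirer will accept anything ≥ 0, so the target offers 0 and keeps 80.
Round 2 (the acquirer proposes): rejecting gives the target an expected 0.9 × 80 = 72. The acquirer offers 72 and keeps 80 − 72 = 8.
Round 1 (the target proposes): rejecting gives the acquirer an expected 0.9 × 8 = 7.2, so the target offers 7.2, keeping 72.8.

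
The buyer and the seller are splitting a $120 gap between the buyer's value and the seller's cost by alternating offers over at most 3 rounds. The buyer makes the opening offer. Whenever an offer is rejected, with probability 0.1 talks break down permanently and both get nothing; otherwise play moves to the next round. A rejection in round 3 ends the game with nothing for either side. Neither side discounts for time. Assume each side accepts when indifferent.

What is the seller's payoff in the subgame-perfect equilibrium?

By backward induction:
Round 3 (the buyer proposes): the seller will accept anything ≥ 0, so the buyer offers 0 and keeps 120.
Round 2 (the seller proposes): rejecting gives the buyer an expected 0.9 × 120 = 108; the seller offers that and keeps 12.
Round 1 (the buyer proposes): rejecting gives the seller an expected 0.9 × 12 = 10.8. The buyer offers 10.8 and keeps 120 − 10.8 = 109.2.

10.8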